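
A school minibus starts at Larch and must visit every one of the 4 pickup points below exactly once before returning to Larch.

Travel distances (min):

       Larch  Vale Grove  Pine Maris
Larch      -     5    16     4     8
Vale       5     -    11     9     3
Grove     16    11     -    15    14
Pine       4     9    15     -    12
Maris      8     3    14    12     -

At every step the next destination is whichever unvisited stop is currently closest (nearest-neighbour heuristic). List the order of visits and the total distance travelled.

From Larch: distances to unvisited — Pine=4, Vale=5, Maris=8, Grove=16. Nearest is Pine (4).
From Pine: distances to unvisited — Vale=9, Maris=12, Grove=15. Nearest is Vale (9).
From Vale: distances to unvisited — Maris=3, Grove=11. Nearest is Maris (3).
From Maris: distances to unvisited — Grove=14. Nearest is Grove (14).
Return Grove→Larch: 16.
Total = 4 + 9 + 3 + 14 + 16 = 46.

Nearest-neighbour total = 46 min; route Larch → Pine → Vale → Maris → Grove → Larch.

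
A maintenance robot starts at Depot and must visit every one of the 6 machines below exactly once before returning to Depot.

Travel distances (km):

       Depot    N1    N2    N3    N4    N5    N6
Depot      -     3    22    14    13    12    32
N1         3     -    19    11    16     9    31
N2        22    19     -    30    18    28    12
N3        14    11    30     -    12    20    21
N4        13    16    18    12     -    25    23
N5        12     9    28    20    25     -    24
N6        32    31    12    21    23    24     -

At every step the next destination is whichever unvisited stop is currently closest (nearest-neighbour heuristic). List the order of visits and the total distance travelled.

From Depot: distances to unvisited — N1=3, N5=12, N4=13, N3=14, N2=22, N6=32. Nearest is N1 (3).
From N1: distances to unvisited — N5=9, N3=11, N4=16, N2=19, N6=31. Nearest is N5 (9).
From N5: distances to unvisited — N3=20, N6=24, N4=25, N2=28. Nearest is N3 (20).
From N3: distances to unvisited — N4=12, N6=21, N2=30. Nearest is N4 (12).
From N4: distances to unvisited — N2=18, N6=23. Nearest is N2 (18).
From N2: distances to unvisited — N6=12. Nearest is N6 (12).
Return N6→Depot: 32.
Total = 3 + 9 + 20 + 12 + 18 + 12 + 32 = 106.

106 km along Depot → N1 → N5 → N3 → N4 → N2 → N6 → Depot.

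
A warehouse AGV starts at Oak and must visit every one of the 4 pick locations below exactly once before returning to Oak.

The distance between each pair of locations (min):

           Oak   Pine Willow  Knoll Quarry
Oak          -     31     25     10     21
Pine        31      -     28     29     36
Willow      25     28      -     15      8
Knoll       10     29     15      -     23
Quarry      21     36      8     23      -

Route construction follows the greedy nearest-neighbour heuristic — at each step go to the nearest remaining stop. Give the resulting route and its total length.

Nearest-neighbour total = 100 min; route Oak → Knoll → Willow → Quarry → Pine → Oak.

At Oak the remaining stops are Knoll 10, Quarry 21, Willow 25, Pine 31; go to Knoll.
At Knoll the remaining stops are Willow 15, Quarry 23, Pine 29; go to Willow.
At Willow the remaining stops are Quarry 8, Pine 28; go to Quarry.
At Quarry the remaining stops are Pine 36; go to Pine.
Return Pine→Oak: 31.
Total = 10 + 15 + 8 + 36 + 31 = 100.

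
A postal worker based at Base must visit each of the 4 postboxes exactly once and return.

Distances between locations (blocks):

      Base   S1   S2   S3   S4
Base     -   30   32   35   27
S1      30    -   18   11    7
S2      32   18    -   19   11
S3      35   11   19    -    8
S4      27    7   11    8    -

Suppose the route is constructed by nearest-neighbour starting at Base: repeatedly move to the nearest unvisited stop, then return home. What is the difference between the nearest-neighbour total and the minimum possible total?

Excess over optimum: 4 blocks.

Base: S4=27, S1=30, S2=32, S3=35 ⇒ S4
S4: S1=7, S3=8, S2=11 ⇒ S1
S1: S3=11, S2=18 ⇒ S3
S3: S2=19 ⇒ S2
NN route Base → S4 → S1 → S3 → S2 → Base costs 96.
Optimal: Base → S1 → S3 → S4 → S2 → Base costs 92 (by enumerating all 12 distinct tours).
Excess = 96 − 92 = 4.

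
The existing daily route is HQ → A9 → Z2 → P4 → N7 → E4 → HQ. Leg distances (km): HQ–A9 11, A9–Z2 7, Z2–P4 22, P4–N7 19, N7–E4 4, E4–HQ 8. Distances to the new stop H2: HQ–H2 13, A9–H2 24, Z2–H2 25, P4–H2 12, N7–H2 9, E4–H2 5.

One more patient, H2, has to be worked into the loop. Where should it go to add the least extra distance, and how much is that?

Insertion cost between consecutive stops i–j is d(i,H2) + d(H2,j) − d(i,j):
  between HQ and A9: 13 + 24 − 11 = 26
  between A9 and Z2: 24 + 25 − 7 = 42
  between Z2 and P4: 25 + 12 − 22 = 15
  between P4 and N7: 12 + 9 − 19 = 2
  between N7 and E4: 9 + 5 − 4 = 10
  between E4 and HQ: 5 + 13 − 8 = 10
Cheapest insertion is between P4 and N7, adding 2.
New total = 71 + 2 = 73.

Adding 2 km by placing H2 on the P4–N7 leg.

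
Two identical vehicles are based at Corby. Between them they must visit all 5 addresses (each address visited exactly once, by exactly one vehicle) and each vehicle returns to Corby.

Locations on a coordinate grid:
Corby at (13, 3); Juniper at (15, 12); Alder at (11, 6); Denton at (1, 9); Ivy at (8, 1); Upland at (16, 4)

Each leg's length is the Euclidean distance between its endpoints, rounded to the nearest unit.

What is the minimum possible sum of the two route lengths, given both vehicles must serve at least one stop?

Try each way of splitting the stops between the two vehicles (each non-empty) and, for each split, find the best tour for each vehicle:
  {Juniper} + {Alder, Denton, Ivy, Upland}: 18 + 34 = 52
  {Alder} + {Juniper, Denton, Ivy, Upland}: 8 + 41 = 49
  {Juniper, Alder} + {Denton, Ivy, Upland}: 20 + 35 = 55
  {Denton} + {Juniper, Alder, Ivy, Upland}: 26 + 29 = 55
  {Juniper, Denton} + {Alder, Ivy, Upland}: 36 + 19 = 55
  {Alder, Denton} + {Juniper, Ivy, Upland}: 27 + 29 = 56
  … (15 splits in total)
  {Juniper, Alder, Denton, Ivy} + {Upland}: 41 + 6 = 47  ← best
Best: vehicle 1 Corby → Alder → Juniper → Denton → Ivy → Corby = 41; vehicle 2 Corby → Upland → Corby = 6; combined 47.

47 — the smallest possible combined total.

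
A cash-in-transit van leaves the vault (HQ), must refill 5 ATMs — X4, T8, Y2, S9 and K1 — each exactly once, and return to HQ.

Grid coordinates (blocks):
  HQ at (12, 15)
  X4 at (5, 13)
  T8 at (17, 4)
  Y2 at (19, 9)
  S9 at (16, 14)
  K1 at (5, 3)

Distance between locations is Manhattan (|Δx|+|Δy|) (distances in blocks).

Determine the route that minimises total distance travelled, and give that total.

Minimum total distance: 52 blocks.

There are 60 distinct closed tours to check (reversals are equivalent).
HQ - X4 - T8 - Y2 - S9 - K1 - HQ: 9+21+7+8+22+19 = 86
HQ - X4 - T8 - Y2 - K1 - S9 - HQ: 9+21+7+20+22+5 = 84
HQ - X4 - T8 - S9 - Y2 - K1 - HQ: 9+21+11+8+20+19 = 88
HQ - X4 - T8 - S9 - K1 - Y2 - HQ: 9+21+11+22+20+13 = 96
HQ - X4 - T8 - K1 - Y2 - S9 - HQ: 9+21+13+20+8+5 = 76
HQ - X4 - T8 - K1 - S9 - Y2 - HQ: 9+21+13+22+8+13 = 86
HQ - X4 - Y2 - T8 - S9 - K1 - HQ: 9+18+7+11+22+19 = 86
HQ - X4 - Y2 - T8 - K1 - S9 - HQ: 9+18+7+13+22+5 = 74
HQ - X4 - Y2 - S9 - T8 - K1 - HQ: 9+18+8+11+13+19 = 78
HQ - X4 - Y2 - S9 - K1 - T8 - HQ: 9+18+8+22+13+16 = 86
HQ - X4 - Y2 - K1 - T8 - S9 - HQ: 9+18+20+13+11+5 = 76
HQ - X4 - Y2 - K1 - S9 - T8 - HQ: 9+18+20+22+11+16 = 96
HQ - X4 - S9 - T8 - Y2 - K1 - HQ: 9+12+11+7+20+19 = 78
HQ - X4 - S9 - T8 - K1 - Y2 - HQ: 9+12+11+13+20+13 = 78
… (46 more)
HQ - X4 - K1 - T8 - Y2 - S9 - HQ: 9+10+13+7+8+5 = 52  ← best
The minimum is 52.
One optimal route: HQ → X4 → K1 → T8 → Y2 → S9 → HQ (or its reverse).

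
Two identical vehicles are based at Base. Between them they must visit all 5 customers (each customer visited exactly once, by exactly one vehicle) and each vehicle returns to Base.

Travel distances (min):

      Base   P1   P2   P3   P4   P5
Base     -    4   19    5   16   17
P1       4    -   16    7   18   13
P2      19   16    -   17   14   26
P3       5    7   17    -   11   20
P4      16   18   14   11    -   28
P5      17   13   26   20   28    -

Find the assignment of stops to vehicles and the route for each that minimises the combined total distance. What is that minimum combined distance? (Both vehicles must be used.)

Check every non-empty split of the stops between the two vehicles; for each half take its own optimal tour:
  {P1} + {P2, P3, P4, P5}: 8 + 73 = 81
  {P2} + {P1, P3, P4, P5}: 38 + 61 = 99
  {P1, P2} + {P3, P4, P5}: 39 + 61 = 100
  {P3} + {P1, P2, P4, P5}: 10 + 73 = 83
  {P1, P3} + {P2, P4, P5}: 16 + 73 = 89
  {P2, P3} + {P1, P4, P5}: 41 + 61 = 102
  … (15 splits in total)
Best: vehicle 1 Base → P1 → Base = 8; vehicle 2 Base → P3 → P4 → P2 → P5 → Base = 73; combined 81.

Minimum combined distance: 81 min.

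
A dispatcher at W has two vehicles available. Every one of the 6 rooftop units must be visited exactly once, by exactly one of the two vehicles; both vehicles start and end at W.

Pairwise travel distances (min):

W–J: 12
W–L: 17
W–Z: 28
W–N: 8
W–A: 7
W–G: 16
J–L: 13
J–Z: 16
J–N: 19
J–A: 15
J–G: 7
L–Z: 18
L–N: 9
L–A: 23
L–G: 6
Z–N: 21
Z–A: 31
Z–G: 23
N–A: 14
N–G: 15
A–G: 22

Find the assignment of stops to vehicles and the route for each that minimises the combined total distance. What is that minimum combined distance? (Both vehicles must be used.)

Minimum combined distance: 86 min.

Check every non-empty split of the stops between the two vehicles; for each half take its own optimal tour:
  {J} + {L, Z, N, A, G}: 24 + 82 = 106
  {L} + {J, Z, N, A, G}: 34 + 81 = 115
  {J, L} + {Z, N, A, G}: 42 + 81 = 123
  {Z} + {J, L, N, A, G}: 56 + 52 = 108
  {J, Z} + {L, N, A, G}: 56 + 52 = 108
  {L, Z} + {J, N, A, G}: 63 + 52 = 115
  … (31 splits in total)
  {A} + {J, L, Z, N, G}: 14 + 72 = 86  ← best
Best: vehicle 1 W → A → W = 14; vehicle 2 W → J → G → L → Z → N → W = 72; combined 86.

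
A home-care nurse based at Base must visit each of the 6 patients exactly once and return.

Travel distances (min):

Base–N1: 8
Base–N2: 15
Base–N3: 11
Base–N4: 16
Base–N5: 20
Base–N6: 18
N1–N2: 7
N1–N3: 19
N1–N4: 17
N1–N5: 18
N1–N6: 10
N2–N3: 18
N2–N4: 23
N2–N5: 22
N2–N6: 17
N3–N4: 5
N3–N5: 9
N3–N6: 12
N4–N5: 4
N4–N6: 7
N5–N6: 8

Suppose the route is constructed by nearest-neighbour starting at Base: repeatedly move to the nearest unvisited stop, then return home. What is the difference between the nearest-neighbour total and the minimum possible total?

Excess over optimum: 3 min.

From Base: N1=8, N3=11, N2=15, N4=16, N6=18, N5=20 → choose N1 (8).
From N1: N2=7, N6=10, N4=17, N5=18, N3=19 → choose N2 (7).
From N2: N6=17, N3=18, N5=22, N4=23 → choose N6 (17).
From N6: N4=7, N5=8, N3=12 → choose N4 (7).
From N4: N5=4, N3=5 → choose N5 (4).
From N5: N3=9 → choose N3 (9).
NN route Base → N1 → N2 → N6 → N4 → N5 → N3 → Base costs 63.
Optimal: Base → N1 → N2 → N6 → N5 → N4 → N3 → Base costs 60 (by enumerating all 360 distinct tours).
Excess = 63 − 60 = 3.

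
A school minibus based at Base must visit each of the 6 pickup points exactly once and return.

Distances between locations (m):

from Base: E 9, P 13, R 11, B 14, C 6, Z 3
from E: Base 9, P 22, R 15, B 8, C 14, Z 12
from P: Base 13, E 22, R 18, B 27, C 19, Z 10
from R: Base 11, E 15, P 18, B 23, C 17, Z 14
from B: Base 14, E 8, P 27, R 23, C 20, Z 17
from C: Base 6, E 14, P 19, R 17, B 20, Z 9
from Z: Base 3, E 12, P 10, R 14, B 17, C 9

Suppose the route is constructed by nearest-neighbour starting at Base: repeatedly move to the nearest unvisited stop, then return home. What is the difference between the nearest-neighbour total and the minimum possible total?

From Base: Z=3, C=6, E=9, R=11, P=13, B=14 → choose Z (3).
From Z: C=9, P=10, E=12, R=14, B=17 → choose C (9).
From C: E=14, R=17, P=19, B=20 → choose E (14).
From E: B=8, R=15, P=22 → choose B (8).
From B: R=23, P=27 → choose R (23).
From R: P=18 → choose P (18).
NN route Base → Z → C → E → B → R → P → Base costs 88.
Optimal: Base → B → E → R → P → Z → C → Base costs 80 (by enumerating all 360 distinct tours).
Excess = 88 − 80 = 8.

The nearest-neighbour route is 8 m longer than optimal.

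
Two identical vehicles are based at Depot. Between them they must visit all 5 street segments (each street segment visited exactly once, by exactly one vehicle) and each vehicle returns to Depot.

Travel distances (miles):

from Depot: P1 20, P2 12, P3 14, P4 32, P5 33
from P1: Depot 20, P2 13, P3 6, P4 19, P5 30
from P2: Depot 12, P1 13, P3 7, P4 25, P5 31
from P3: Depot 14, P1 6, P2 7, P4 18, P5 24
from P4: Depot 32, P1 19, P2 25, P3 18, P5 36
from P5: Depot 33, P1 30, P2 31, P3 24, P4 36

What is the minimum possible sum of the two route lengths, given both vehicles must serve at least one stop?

Try each way of splitting the stops between the two vehicles (each non-empty) and, for each split, find the best tour for each vehicle:
  {P1} + {P2, P3, P4, P5}: 40 + 106 = 146
  {P2} + {P1, P3, P4, P5}: 24 + 108 = 132
  {P1, P2} + {P3, P4, P5}: 45 + 101 = 146
  {P3} + {P1, P2, P4, P5}: 28 + 113 = 141
  {P1, P3} + {P2, P4, P5}: 40 + 106 = 146
  {P2, P3} + {P1, P4, P5}: 33 + 108 = 141
  … (15 splits in total)
Best: vehicle 1 Depot → P2 → Depot = 24; vehicle 2 Depot → P3 → P1 → P4 → P5 → Depot = 108; combined 132.

Minimum combined distance: 132 miles.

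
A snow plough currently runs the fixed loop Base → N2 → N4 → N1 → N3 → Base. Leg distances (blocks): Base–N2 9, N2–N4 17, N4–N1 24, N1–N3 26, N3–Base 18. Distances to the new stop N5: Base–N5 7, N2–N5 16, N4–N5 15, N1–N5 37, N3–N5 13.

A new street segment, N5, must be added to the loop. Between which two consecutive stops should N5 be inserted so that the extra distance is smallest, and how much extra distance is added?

Minimum extra distance: 2 blocks, inserting N5 between N3 and Base.

Insertion cost between consecutive stops i–j is d(i,N5) + d(N5,j) − d(i,j):
  between Base and N2: 7 + 16 − 9 = 14
  between N2 and N4: 16 + 15 − 17 = 14
  between N4 and N1: 15 + 37 − 24 = 28
  between N1 and N3: 37 + 13 − 26 = 24
  between N3 and Base: 13 + 7 − 18 = 2
Cheapest insertion is between N3 and Base, adding 2.
New total = 94 + 2 = 96.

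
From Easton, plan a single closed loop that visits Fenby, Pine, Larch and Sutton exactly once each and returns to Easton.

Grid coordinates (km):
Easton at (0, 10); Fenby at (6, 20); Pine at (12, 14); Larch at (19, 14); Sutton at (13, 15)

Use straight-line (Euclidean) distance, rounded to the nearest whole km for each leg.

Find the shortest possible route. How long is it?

There are 12 distinct closed tours to check (reversals are equivalent).
Easton→Fenby→Pine→Larch→Sutton→Easton: 12+8+7+6+14 = 47
Easton→Fenby→Pine→Sutton→Larch→Easton: 12+8+1+6+19 = 46
Easton→Fenby→Larch→Pine→Sutton→Easton: 12+14+7+1+14 = 48
Easton→Fenby→Larch→Sutton→Pine→Easton: 12+14+6+1+13 = 46
Easton→Fenby→Sutton→Pine→Larch→Easton: 12+9+1+7+19 = 48
Easton→Fenby→Sutton→Larch→Pine→Easton: 12+9+6+7+13 = 47
Easton→Pine→Fenby→Larch→Sutton→Easton: 13+8+14+6+14 = 55
Easton→Pine→Fenby→Sutton→Larch→Easton: 13+8+9+6+19 = 55
Easton→Pine→Larch→Fenby→Sutton→Easton: 13+7+14+9+14 = 57
Easton→Pine→Sutton→Fenby→Larch→Easton: 13+1+9+14+19 = 56
Easton→Larch→Fenby→Pine→Sutton→Easton: 19+14+8+1+14 = 56
Easton→Larch→Pine→Fenby→Sutton→Easton: 19+7+8+9+14 = 57
The minimum is 46.
One optimal route: Easton → Fenby → Pine → Sutton → Larch → Easton (or its reverse).

46 km — the shortest possible round trip.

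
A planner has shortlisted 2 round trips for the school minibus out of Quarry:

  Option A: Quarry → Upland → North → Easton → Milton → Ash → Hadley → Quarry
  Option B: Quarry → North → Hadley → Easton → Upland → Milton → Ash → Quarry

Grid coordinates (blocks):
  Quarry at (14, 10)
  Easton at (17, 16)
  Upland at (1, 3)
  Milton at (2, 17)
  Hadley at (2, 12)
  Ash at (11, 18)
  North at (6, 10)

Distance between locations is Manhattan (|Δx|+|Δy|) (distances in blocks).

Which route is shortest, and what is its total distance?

Option A: 20 + 12 + 17 + 16 + 10 + 15 + 14 = 104
Option B: 8 + 6 + 19 + 29 + 15 + 10 + 11 = 98

98 blocks — Option B is the shortest.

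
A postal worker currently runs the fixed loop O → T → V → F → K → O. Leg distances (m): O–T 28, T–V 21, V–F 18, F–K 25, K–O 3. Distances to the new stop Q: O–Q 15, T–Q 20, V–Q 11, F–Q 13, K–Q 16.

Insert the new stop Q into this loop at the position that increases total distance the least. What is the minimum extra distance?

Adding 4 m by placing Q on the F–K leg.

Insertion cost between consecutive stops i–j is d(i,Q) + d(Q,j) − d(i,j):
  between O and T: 15 + 20 − 28 = 7
  between T and V: 20 + 11 − 21 = 10
  between V and F: 11 + 13 − 18 = 6
  between F and K: 13 + 16 − 25 = 4
  between K and O: 16 + 15 − 3 = 28
Cheapest insertion is between F and K, adding 4.
New total = 95 + 4 = 99.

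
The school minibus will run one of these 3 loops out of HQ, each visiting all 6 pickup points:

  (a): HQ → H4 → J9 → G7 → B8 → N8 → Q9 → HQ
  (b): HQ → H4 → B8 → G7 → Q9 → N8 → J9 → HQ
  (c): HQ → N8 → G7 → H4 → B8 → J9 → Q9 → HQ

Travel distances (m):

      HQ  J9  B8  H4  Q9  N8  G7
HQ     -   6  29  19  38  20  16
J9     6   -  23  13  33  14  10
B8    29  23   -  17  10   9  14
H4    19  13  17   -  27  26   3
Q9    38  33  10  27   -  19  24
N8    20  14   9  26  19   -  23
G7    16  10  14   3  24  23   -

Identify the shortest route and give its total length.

Shortest is (b), total 113 m.

(a): 19 + 13 + 10 + 14 + 9 + 19 + 38 = 122
(b): 19 + 17 + 14 + 24 + 19 + 14 + 6 = 113
(c): 20 + 23 + 3 + 17 + 23 + 33 + 38 = 157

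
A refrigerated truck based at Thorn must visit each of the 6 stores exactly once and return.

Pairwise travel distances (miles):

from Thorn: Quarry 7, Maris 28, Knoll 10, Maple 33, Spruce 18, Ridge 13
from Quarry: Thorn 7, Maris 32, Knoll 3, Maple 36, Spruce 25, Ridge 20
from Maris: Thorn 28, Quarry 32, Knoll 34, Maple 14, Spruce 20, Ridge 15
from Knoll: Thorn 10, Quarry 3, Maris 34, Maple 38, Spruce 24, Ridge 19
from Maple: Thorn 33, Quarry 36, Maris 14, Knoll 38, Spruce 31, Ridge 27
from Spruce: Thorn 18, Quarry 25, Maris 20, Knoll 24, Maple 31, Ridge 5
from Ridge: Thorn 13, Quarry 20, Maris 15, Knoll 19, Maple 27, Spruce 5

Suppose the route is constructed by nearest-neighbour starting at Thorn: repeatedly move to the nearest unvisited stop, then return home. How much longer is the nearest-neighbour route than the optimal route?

Thorn: Quarry=7, Knoll=10, Ridge=13, Spruce=18, Maris=28, Maple=33 ⇒ Quarry
Quarry: Knoll=3, Ridge=20, Spruce=25, Maris=32, Maple=36 ⇒ Knoll
Knoll: Ridge=19, Spruce=24, Maris=34, Maple=38 ⇒ Ridge
Ridge: Spruce=5, Maris=15, Maple=27 ⇒ Spruce
Spruce: Maris=20, Maple=31 ⇒ Maris
Maris: Maple=14 ⇒ Maple
NN route Thorn → Quarry → Knoll → Ridge → Spruce → Maris → Maple → Thorn costs 101.
Optimal: Thorn → Quarry → Knoll → Maple → Maris → Spruce → Ridge → Thorn costs 100 (by enumerating all 360 distinct tours).
Excess = 101 − 100 = 1.

Excess over optimum: 1 miles.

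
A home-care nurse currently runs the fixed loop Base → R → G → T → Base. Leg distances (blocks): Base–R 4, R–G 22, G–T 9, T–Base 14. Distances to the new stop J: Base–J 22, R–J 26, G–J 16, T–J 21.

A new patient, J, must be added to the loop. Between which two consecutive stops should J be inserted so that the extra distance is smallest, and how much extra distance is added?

Adding 20 blocks by placing J on the R–G leg.

Insertion cost between consecutive stops i–j is d(i,J) + d(J,j) − d(i,j):
  between Base and R: 22 + 26 − 4 = 44
  between R and G: 26 + 16 − 22 = 20
  between G and T: 16 + 21 − 9 = 28
  between T and Base: 21 + 22 − 14 = 29
Cheapest insertion is between R and G, adding 20.
New total = 49 + 20 = 69.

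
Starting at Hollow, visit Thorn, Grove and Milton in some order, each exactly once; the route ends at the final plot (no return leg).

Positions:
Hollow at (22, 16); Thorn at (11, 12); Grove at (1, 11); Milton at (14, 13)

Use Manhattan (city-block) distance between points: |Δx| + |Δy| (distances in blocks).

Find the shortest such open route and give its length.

There are 3! = 6 possible orderings.
Hollow - Thorn - Grove - Milton: 15+11+15 = 41
Hollow - Thorn - Milton - Grove: 15+4+15 = 34
Hollow - Grove - Thorn - Milton: 26+11+4 = 41
Hollow - Grove - Milton - Thorn: 26+15+4 = 45
Hollow - Milton - Thorn - Grove: 11+4+11 = 26
Hollow - Milton - Grove - Thorn: 11+15+11 = 37
The minimum is 26.
One shortest path: Hollow → Milton → Thorn → Grove.

Shortest open route: 26 blocks.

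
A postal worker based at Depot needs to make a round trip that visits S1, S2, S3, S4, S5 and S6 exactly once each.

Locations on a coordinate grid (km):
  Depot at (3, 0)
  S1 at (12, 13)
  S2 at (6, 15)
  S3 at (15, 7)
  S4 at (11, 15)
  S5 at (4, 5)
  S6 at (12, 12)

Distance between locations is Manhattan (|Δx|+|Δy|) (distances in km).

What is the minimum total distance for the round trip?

Shortest round trip = 54 km.

There are 360 distinct closed tours to check (reversals are equivalent).
Depot→S1→S2→S3→S4→S5→S6→Depot: 22+8+17+12+17+15+21 = 112
Depot→S1→S2→S3→S4→S6→S5→Depot: 22+8+17+12+4+15+6 = 84
Depot→S1→S2→S3→S5→S4→S6→Depot: 22+8+17+13+17+4+21 = 102
Depot→S1→S2→S3→S5→S6→S4→Depot: 22+8+17+13+15+4+23 = 102
Depot→S1→S2→S3→S6→S4→S5→Depot: 22+8+17+8+4+17+6 = 82
Depot→S1→S2→S3→S6→S5→S4→Depot: 22+8+17+8+15+17+23 = 110
Depot→S1→S2→S4→S3→S5→S6→Depot: 22+8+5+12+13+15+21 = 96
Depot→S1→S2→S4→S3→S6→S5→Depot: 22+8+5+12+8+15+6 = 76
… (352 more)
Depot→S2→S4→S1→S6→S3→S5→Depot: 18+5+3+1+8+13+6 = 54  ← best
The minimum is 54.
One optimal route: Depot → S2 → S4 → S1 → S6 → S3 → S5 → Depot (or its reverse).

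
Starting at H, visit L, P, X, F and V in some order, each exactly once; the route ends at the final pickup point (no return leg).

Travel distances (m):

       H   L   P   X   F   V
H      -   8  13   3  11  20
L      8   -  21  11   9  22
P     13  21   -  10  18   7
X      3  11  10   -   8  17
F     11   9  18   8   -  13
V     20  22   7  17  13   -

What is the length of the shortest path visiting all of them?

There are 5! = 120 possible orderings.
H→L→P→X→F→V: 8+21+10+8+13 = 60
H→L→P→X→V→F: 8+21+10+17+13 = 69
H→L→P→F→X→V: 8+21+18+8+17 = 72
H→L→P→F→V→X: 8+21+18+13+17 = 77
H→L→P→V→X→F: 8+21+7+17+8 = 61
H→L→P→V→F→X: 8+21+7+13+8 = 57
H→L→X→P→F→V: 8+11+10+18+13 = 60
H→L→X→P→V→F: 8+11+10+7+13 = 49
H→L→X→F→P→V: 8+11+8+18+7 = 52
H→L→X→F→V→P: 8+11+8+13+7 = 47
H→L→X→V→P→F: 8+11+17+7+18 = 61
H→L→X→V→F→P: 8+11+17+13+18 = 67
H→L→F→P→X→V: 8+9+18+10+17 = 62
H→L→F→P→V→X: 8+9+18+7+17 = 59
… (106 more)
H→L→F→X→P→V: 8+9+8+10+7 = 42  ← best
The minimum is 42.
One shortest path: H → L → F → X → P → V.

42 m — the minimum one-way total.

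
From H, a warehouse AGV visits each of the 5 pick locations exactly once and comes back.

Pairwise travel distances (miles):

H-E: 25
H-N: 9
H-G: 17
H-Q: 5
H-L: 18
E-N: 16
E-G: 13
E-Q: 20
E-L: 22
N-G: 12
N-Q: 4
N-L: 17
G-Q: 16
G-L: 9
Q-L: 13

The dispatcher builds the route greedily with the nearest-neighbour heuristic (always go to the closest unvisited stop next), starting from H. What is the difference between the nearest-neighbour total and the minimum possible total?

The nearest-neighbour route is 12 miles longer than optimal.

H: Q=5, N=9, G=17, L=18, E=25 ⇒ Q
Q: N=4, L=13, G=16, E=20 ⇒ N
N: G=12, E=16, L=17 ⇒ G
G: L=9, E=13 ⇒ L
L: E=22 ⇒ E
NN route H → Q → N → G → L → E → H costs 77.
Optimal: H → N → E → G → L → Q → H costs 65 (by enumerating all 60 distinct tours).
Excess = 77 − 65 = 12.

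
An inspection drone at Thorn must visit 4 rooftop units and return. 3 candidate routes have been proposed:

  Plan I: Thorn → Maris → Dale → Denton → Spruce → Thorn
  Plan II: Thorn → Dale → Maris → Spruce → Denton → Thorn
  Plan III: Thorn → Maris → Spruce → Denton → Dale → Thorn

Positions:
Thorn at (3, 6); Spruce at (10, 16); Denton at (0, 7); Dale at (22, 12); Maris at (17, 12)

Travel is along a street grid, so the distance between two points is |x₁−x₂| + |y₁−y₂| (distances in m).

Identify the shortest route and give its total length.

64 m — Plan II is the shortest.

Plan I: 20 + 5 + 27 + 19 + 17 = 88
Plan II: 25 + 5 + 11 + 19 + 4 = 64
Plan III: 20 + 11 + 19 + 27 + 25 = 102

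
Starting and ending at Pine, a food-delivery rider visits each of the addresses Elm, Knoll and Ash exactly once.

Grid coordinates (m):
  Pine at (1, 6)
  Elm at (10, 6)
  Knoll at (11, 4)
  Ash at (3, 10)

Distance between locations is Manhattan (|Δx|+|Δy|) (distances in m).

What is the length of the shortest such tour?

With 3 stops there are 3!/2 = 3 distinct round trips (a route and its reverse cost the same).
Pine - Elm - Knoll - Ash - Pine: 9+3+14+6 = 32
Pine - Elm - Ash - Knoll - Pine: 9+11+14+12 = 46
Pine - Knoll - Elm - Ash - Pine: 12+3+11+6 = 32
The minimum is 32.
One optimal route: Pine → Elm → Knoll → Ash → Pine (or its reverse).

32 m — the shortest possible round trip.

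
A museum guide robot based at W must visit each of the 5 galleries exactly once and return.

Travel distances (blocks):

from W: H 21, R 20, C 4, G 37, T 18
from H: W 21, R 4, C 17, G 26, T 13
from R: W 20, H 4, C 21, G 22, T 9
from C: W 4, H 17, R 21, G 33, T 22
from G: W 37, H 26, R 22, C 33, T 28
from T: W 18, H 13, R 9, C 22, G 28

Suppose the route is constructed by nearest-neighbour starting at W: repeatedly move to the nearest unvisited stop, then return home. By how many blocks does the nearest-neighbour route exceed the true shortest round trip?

6 blocks longer than the optimal tour.

From W: C=4, T=18, R=20, H=21, G=37 → choose C (4).
From C: H=17, R=21, T=22, G=33 → choose H (17).
From H: R=4, T=13, G=26 → choose R (4).
From R: T=9, G=22 → choose T (9).
From T: G=28 → choose G (28).
NN route W → C → H → R → T → G → W costs 99.
Optimal: W → C → H → R → G → T → W costs 93 (by enumerating all 60 distinct tours).
Excess = 99 − 93 = 6.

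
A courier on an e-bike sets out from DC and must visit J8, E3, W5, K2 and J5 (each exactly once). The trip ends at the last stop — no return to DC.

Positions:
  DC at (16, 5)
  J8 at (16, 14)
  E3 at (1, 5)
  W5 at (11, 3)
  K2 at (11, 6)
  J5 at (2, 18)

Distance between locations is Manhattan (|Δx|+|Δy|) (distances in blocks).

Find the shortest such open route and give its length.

51 blocks — the minimum one-way total.

There are 5! = 120 possible orderings.
DC - J8 - E3 - W5 - K2 - J5: 9+24+12+3+21 = 69
DC - J8 - E3 - W5 - J5 - K2: 9+24+12+24+21 = 90
DC - J8 - E3 - K2 - W5 - J5: 9+24+11+3+24 = 71
DC - J8 - E3 - K2 - J5 - W5: 9+24+11+21+24 = 89
DC - J8 - E3 - J5 - W5 - K2: 9+24+14+24+3 = 74
DC - J8 - E3 - J5 - K2 - W5: 9+24+14+21+3 = 71
DC - J8 - W5 - E3 - K2 - J5: 9+16+12+11+21 = 69
DC - J8 - W5 - E3 - J5 - K2: 9+16+12+14+21 = 72
DC - J8 - W5 - K2 - E3 - J5: 9+16+3+11+14 = 53
DC - J8 - W5 - K2 - J5 - E3: 9+16+3+21+14 = 63
DC - J8 - W5 - J5 - E3 - K2: 9+16+24+14+11 = 74
DC - J8 - W5 - J5 - K2 - E3: 9+16+24+21+11 = 81
DC - J8 - K2 - E3 - W5 - J5: 9+13+11+12+24 = 69
DC - J8 - K2 - E3 - J5 - W5: 9+13+11+14+24 = 71
… (106 more)
DC - J8 - K2 - W5 - E3 - J5: 9+13+3+12+14 = 51  ← best
The minimum is 51.
One shortest path: DC → J8 → K2 → W5 → E3 → J5.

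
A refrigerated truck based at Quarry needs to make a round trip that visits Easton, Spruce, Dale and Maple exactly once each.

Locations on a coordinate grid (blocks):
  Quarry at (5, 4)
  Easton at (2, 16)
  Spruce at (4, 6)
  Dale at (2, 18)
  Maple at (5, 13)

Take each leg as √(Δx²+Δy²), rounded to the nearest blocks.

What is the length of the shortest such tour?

Quarry-Easton-Spruce-Dale-Maple-Quarry: 12+10+12+6+9 = 49
Quarry-Easton-Spruce-Maple-Dale-Quarry: 12+10+7+6+14 = 49
Quarry-Easton-Dale-Spruce-Maple-Quarry: 12+2+12+7+9 = 42
Quarry-Easton-Dale-Maple-Spruce-Quarry: 12+2+6+7+2 = 29
Quarry-Easton-Maple-Spruce-Dale-Quarry: 12+4+7+12+14 = 49
Quarry-Easton-Maple-Dale-Spruce-Quarry: 12+4+6+12+2 = 36
Quarry-Spruce-Easton-Dale-Maple-Quarry: 2+10+2+6+9 = 29
Quarry-Spruce-Easton-Maple-Dale-Quarry: 2+10+4+6+14 = 36
Quarry-Spruce-Dale-Easton-Maple-Quarry: 2+12+2+4+9 = 29
Quarry-Spruce-Maple-Easton-Dale-Quarry: 2+7+4+2+14 = 29
Quarry-Dale-Easton-Spruce-Maple-Quarry: 14+2+10+7+9 = 42
Quarry-Dale-Spruce-Easton-Maple-Quarry: 14+12+10+4+9 = 49
The minimum is 29.
One optimal route: Quarry → Easton → Dale → Maple → Spruce → Quarry (or its reverse).

Minimum total distance: 29 blocks.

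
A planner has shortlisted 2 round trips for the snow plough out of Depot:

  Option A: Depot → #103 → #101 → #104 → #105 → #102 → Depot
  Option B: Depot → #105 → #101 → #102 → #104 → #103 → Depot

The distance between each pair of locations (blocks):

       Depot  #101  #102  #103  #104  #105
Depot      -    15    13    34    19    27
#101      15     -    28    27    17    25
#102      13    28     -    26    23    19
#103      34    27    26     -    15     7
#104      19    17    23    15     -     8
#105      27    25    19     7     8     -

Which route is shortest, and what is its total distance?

Shortest is Option A, total 118 blocks.

Option A: 34 + 27 + 17 + 8 + 19 + 13 = 118
Option B: 27 + 25 + 28 + 23 + 15 + 34 = 152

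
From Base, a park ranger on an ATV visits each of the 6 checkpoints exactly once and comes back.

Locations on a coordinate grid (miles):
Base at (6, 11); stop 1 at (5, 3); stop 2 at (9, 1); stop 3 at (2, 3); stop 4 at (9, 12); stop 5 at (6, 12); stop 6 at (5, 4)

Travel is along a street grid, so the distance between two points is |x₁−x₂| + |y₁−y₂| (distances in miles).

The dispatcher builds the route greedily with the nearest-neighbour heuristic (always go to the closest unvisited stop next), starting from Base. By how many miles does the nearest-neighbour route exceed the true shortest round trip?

From Base: stop 5=1, stop 4=4, stop 6=8, stop 1=9, stop 3=12, stop 2=13 → choose stop 5 (1).
From stop 5: stop 4=3, stop 6=9, stop 1=10, stop 3=13, stop 2=14 → choose stop 4 (3).
From stop 4: stop 2=11, stop 6=12, stop 1=13, stop 3=16 → choose stop 2 (11).
From stop 2: stop 1=6, stop 6=7, stop 3=9 → choose stop 1 (6).
From stop 1: stop 6=1, stop 3=3 → choose stop 6 (1).
From stop 6: stop 3=4 → choose stop 3 (4).
NN route Base → stop 5 → stop 4 → stop 2 → stop 1 → stop 6 → stop 3 → Base costs 38.
Optimal: Base → stop 5 → stop 4 → stop 2 → stop 1 → stop 3 → stop 6 → Base costs 36 (by enumerating all 360 distinct tours).
Excess = 38 − 36 = 2.

2 miles longer than the optimal tour.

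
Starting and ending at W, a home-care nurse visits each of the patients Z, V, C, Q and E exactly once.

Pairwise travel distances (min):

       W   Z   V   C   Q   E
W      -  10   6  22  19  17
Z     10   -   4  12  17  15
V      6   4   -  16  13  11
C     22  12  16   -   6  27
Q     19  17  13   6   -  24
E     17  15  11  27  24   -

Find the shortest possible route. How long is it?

With 5 stops there are 5!/2 = 60 distinct round trips (a route and its reverse cost the same).
W → Z → V → C → Q → E → W: 10+4+16+6+24+17 = 77
W → Z → V → C → E → Q → W: 10+4+16+27+24+19 = 100
W → Z → V → Q → C → E → W: 10+4+13+6+27+17 = 77
W → Z → V → Q → E → C → W: 10+4+13+24+27+22 = 100
W → Z → V → E → C → Q → W: 10+4+11+27+6+19 = 77
W → Z → V → E → Q → C → W: 10+4+11+24+6+22 = 77
W → Z → C → V → Q → E → W: 10+12+16+13+24+17 = 92
W → Z → C → V → E → Q → W: 10+12+16+11+24+19 = 92
W → Z → C → Q → V → E → W: 10+12+6+13+11+17 = 69
W → Z → C → Q → E → V → W: 10+12+6+24+11+6 = 69
W → Z → C → E → V → Q → W: 10+12+27+11+13+19 = 92
W → Z → C → E → Q → V → W: 10+12+27+24+13+6 = 92
W → Z → Q → V → C → E → W: 10+17+13+16+27+17 = 100
W → Z → Q → V → E → C → W: 10+17+13+11+27+22 = 100
… (46 more)
The minimum is 69.
One optimal route: W → Z → C → Q → V → E → W (or its reverse).

69 min — the shortest possible round trip.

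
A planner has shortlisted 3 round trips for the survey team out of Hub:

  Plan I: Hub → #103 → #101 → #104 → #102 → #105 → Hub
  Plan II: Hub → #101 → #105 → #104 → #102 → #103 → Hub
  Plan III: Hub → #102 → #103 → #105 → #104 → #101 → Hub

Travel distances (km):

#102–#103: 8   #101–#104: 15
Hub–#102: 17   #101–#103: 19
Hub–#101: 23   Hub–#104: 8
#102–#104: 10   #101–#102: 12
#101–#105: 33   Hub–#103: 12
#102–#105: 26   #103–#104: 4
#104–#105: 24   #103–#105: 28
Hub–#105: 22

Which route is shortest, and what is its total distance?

Plan I: 12 + 19 + 15 + 10 + 26 + 22 = 104
Plan II: 23 + 33 + 24 + 10 + 8 + 12 = 110
Plan III: 17 + 8 + 28 + 24 + 15 + 23 = 115

Shortest is Plan I, total 104 km.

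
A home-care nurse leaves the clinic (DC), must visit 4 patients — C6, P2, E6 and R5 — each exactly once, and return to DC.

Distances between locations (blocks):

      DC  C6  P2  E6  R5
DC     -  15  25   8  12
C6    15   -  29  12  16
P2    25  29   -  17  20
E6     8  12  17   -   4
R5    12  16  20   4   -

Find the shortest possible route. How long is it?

Shortest round trip = 76 blocks.

With 4 stops there are 4!/2 = 12 distinct round trips (a route and its reverse cost the same).
DC - C6 - P2 - E6 - R5 - DC: 15+29+17+4+12 = 77
DC - C6 - P2 - R5 - E6 - DC: 15+29+20+4+8 = 76
DC - C6 - E6 - P2 - R5 - DC: 15+12+17+20+12 = 76
DC - C6 - E6 - R5 - P2 - DC: 15+12+4+20+25 = 76
DC - C6 - R5 - P2 - E6 - DC: 15+16+20+17+8 = 76
DC - C6 - R5 - E6 - P2 - DC: 15+16+4+17+25 = 77
DC - P2 - C6 - E6 - R5 - DC: 25+29+12+4+12 = 82
DC - P2 - C6 - R5 - E6 - DC: 25+29+16+4+8 = 82
DC - P2 - E6 - C6 - R5 - DC: 25+17+12+16+12 = 82
DC - P2 - R5 - C6 - E6 - DC: 25+20+16+12+8 = 81
DC - E6 - C6 - P2 - R5 - DC: 8+12+29+20+12 = 81
DC - E6 - P2 - C6 - R5 - DC: 8+17+29+16+12 = 82
The minimum is 76.
One optimal route: DC → C6 → P2 → R5 → E6 → DC (or its reverse).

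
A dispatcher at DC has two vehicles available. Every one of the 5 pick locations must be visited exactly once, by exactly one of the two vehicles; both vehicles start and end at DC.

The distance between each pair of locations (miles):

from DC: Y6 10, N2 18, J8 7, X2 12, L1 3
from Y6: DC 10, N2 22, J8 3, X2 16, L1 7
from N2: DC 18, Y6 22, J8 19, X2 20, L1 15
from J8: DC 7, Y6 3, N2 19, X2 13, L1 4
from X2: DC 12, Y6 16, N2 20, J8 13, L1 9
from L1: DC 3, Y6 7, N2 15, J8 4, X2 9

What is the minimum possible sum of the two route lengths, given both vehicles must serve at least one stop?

Check every non-empty split of the stops between the two vehicles; for each half take its own optimal tour:
  {Y6} + {N2, J8, X2, L1}: 20 + 58 = 78
  {N2} + {Y6, J8, X2, L1}: 36 + 38 = 74
  {Y6, N2} + {J8, X2, L1}: 50 + 32 = 82
  {J8} + {Y6, N2, X2, L1}: 14 + 64 = 78
  {Y6, J8} + {N2, X2, L1}: 20 + 50 = 70
  {N2, J8} + {Y6, X2, L1}: 44 + 38 = 82
  … (15 splits in total)
Best: vehicle 1 DC → Y6 → J8 → DC = 20; vehicle 2 DC → N2 → X2 → L1 → DC = 50; combined 70.

Minimum combined distance: 70 miles.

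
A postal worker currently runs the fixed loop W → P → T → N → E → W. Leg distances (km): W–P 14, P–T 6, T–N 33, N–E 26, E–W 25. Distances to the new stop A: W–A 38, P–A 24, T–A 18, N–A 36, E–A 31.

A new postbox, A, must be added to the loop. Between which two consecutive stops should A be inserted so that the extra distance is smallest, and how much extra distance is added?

Insertion cost between consecutive stops i–j is d(i,A) + d(A,j) − d(i,j):
  between W and P: 38 + 24 − 14 = 48
  between P and T: 24 + 18 − 6 = 36
  between T and N: 18 + 36 − 33 = 21
  between N and E: 36 + 31 − 26 = 41
  between E and W: 31 + 38 − 25 = 44
Cheapest insertion is between T and N, adding 21.
New total = 104 + 21 = 125.

+21 km — insert A between T and N.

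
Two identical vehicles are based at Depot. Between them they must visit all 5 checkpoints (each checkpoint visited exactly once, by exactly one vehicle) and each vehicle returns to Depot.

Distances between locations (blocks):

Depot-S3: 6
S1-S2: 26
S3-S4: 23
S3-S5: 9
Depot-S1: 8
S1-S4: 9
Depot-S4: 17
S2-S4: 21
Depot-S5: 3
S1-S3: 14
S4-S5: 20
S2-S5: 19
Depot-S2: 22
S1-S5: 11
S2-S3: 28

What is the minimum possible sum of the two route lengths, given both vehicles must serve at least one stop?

Minimum combined distance: 72 blocks.

Try each way of splitting the stops between the two vehicles (each non-empty) and, for each split, find the best tour for each vehicle:
  {S1} + {S2, S3, S4, S5}: 16 + 72 = 88
  {S2} + {S1, S3, S4, S5}: 44 + 52 = 96
  {S1, S2} + {S3, S4, S5}: 56 + 52 = 108
  {S3} + {S1, S2, S4, S5}: 12 + 60 = 72
  {S1, S3} + {S2, S4, S5}: 28 + 60 = 88
  {S2, S3} + {S1, S4, S5}: 56 + 40 = 96
  … (15 splits in total)
Best: vehicle 1 Depot → S3 → Depot = 12; vehicle 2 Depot → S1 → S4 → S2 → S5 → Depot = 60; combined 72.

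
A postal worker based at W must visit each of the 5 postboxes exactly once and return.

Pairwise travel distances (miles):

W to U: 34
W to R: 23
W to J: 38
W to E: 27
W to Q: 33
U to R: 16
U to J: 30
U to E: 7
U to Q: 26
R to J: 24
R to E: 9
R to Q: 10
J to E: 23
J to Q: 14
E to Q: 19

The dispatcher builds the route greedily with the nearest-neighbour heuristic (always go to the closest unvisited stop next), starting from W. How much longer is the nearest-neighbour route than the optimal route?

Excess over optimum: 6 miles.

W: R=23, E=27, Q=33, U=34, J=38 ⇒ R
R: E=9, Q=10, U=16, J=24 ⇒ E
E: U=7, Q=19, J=23 ⇒ U
U: Q=26, J=30 ⇒ Q
Q: J=14 ⇒ J
NN route W → R → E → U → Q → J → W costs 117.
Optimal: W → U → E → J → Q → R → W costs 111 (by enumerating all 60 distinct tours).
Excess = 117 − 111 = 6.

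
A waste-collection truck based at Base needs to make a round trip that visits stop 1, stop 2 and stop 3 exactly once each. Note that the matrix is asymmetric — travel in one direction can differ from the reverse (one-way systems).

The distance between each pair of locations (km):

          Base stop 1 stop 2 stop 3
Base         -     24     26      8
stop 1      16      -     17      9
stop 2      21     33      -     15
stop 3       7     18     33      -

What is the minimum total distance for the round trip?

Minimum total distance: 63 km.

Base - stop 1 - stop 2 - stop 3 - Base: 24+17+15+7 = 63
Base - stop 1 - stop 3 - stop 2 - Base: 24+9+33+21 = 87
Base - stop 2 - stop 1 - stop 3 - Base: 26+33+9+7 = 75
Base - stop 2 - stop 3 - stop 1 - Base: 26+15+18+16 = 75
Base - stop 3 - stop 1 - stop 2 - Base: 8+18+17+21 = 64
Base - stop 3 - stop 2 - stop 1 - Base: 8+33+33+16 = 90
The minimum is 63.
One optimal route: Base → stop 1 → stop 2 → stop 3 → Base.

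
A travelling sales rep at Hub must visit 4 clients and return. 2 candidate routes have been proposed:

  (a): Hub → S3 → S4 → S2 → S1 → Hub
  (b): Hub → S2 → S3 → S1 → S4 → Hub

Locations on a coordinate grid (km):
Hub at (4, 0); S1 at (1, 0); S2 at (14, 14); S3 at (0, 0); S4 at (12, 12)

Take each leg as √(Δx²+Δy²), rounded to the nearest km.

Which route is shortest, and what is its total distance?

Shortest is (a), total 46 km.

(a): 4 + 17 + 3 + 19 + 3 = 46
(b): 17 + 20 + 1 + 16 + 14 = 68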